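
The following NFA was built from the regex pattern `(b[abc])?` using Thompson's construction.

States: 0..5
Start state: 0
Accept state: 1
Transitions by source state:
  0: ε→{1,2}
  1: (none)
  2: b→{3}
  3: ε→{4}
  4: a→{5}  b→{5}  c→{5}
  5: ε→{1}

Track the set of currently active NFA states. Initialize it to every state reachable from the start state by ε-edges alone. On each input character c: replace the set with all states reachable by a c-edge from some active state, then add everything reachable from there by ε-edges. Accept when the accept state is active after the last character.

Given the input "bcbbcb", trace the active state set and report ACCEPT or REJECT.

Answer: REJECT

Steps:
initial (ε-close {0}): {0,1,2}
'b' @ 1: {3,4}
'c' @ 2: {1,5}  ✓accept
'b' @ 3: {}  — state set empty
rest 'bcb' ignored (set empty)
end set {} — state 1 not in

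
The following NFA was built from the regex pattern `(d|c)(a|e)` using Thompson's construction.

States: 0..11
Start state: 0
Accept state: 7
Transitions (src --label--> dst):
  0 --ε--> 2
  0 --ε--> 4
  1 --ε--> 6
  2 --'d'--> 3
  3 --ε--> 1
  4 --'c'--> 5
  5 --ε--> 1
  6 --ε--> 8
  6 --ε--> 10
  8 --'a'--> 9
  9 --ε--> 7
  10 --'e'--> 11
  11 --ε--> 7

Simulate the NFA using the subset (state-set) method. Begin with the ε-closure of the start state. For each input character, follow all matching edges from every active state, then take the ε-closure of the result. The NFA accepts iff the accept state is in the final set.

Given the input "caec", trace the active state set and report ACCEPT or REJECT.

Answer: REJECT

Trace:
initial (ε-close {0}): {0,2,4}
'c' @ 1: {1,5,6,8,10}
'a' @ 2: {7,9}  ✓accept
'e' @ 3: {}  — no active states
rest 'c' ignored (set empty)
after full input: {}  (accept=7 not in)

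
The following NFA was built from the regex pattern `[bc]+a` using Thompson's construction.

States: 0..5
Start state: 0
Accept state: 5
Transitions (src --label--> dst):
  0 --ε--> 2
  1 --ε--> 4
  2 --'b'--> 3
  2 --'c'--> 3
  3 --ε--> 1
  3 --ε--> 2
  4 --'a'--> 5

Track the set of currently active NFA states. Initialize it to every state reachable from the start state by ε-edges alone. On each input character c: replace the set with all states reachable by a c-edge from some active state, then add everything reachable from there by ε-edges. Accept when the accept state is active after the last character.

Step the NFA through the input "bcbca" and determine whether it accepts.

Answer: ACCEPT

Derivation:
S₀ = ε-closure({0}) = {0,2}
'b' @ 1: {1,2,3,4}
'c' @ 2: {1,2,3,4}
'b' @ 3: {1,2,3,4}
'c' @ 4: {1,2,3,4}
'a' @ 5: {5}  [accepting]
end set {5} — state 5 in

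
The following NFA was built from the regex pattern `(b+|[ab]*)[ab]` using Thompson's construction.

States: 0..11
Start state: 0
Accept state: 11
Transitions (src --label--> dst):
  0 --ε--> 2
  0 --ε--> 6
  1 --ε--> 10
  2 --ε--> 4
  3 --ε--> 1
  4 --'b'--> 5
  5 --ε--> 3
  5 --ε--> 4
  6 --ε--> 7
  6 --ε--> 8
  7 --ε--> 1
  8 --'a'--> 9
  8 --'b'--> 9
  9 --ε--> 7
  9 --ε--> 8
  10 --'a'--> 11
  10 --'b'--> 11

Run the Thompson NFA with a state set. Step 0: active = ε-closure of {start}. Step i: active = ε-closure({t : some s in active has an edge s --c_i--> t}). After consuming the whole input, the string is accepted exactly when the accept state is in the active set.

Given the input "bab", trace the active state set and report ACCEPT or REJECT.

S₀ = ε-closure({0}) = {0,1,2,4,6,7,8,10}
'b' @ 1: {1,3,4,5,7,8,9,10,11}  [accepting]
'a' @ 2: {1,7,8,9,10,11}  [accepting]
'b' @ 3: {1,7,8,9,10,11}  [accepting]
end set {1,7,8,9,10,11} — state 11 in

Answer: ACCEPT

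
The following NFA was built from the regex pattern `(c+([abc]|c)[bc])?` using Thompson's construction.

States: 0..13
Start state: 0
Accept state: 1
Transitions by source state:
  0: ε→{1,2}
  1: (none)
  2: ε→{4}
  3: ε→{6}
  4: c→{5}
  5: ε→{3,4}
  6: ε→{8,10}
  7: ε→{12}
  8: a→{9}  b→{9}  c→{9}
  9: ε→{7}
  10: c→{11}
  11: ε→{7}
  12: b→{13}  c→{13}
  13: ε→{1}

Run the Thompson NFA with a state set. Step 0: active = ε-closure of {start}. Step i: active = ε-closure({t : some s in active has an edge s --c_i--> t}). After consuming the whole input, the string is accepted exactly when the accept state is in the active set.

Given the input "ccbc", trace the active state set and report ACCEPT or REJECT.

Answer: ACCEPT

Steps:
initial (ε-close {0}): {0,1,2,4}
'c' @ 1: {3,4,5,6,8,10}
'c' @ 2: {3,4,5,6,7,8,9,10,11,12}
'b' @ 3: {1,7,9,12,13}  (accept∈set)
'c' @ 4: {1,13}  (accept∈set)
end set {1,13} — state 1 in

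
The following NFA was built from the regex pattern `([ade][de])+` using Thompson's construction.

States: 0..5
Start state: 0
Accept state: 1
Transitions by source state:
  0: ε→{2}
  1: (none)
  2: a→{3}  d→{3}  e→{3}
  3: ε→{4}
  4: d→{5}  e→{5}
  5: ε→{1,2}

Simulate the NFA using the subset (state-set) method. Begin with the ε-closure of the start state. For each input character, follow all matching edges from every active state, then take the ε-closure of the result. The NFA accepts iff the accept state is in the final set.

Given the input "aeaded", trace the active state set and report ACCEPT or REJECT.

S₀ = ε-closure({0}) = {0,2}
'a' @ 1: {3,4}
'e' @ 2: {1,2,5}  [accepting]
'a' @ 3: {3,4}
'd' @ 4: {1,2,5}  [accepting]
'e' @ 5: {3,4}
'd' @ 6: {1,2,5}  [accepting]
end set {1,2,5} — state 1 in

Answer: ACCEPT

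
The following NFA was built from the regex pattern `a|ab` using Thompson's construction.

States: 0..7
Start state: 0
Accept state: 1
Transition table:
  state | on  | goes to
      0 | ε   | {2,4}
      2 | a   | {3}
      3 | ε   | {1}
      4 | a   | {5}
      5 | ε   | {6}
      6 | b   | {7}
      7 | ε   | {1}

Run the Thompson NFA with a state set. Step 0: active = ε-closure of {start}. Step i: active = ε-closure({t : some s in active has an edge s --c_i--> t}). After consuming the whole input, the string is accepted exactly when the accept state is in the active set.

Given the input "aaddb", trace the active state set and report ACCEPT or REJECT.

initial (ε-close {0}): {0,2,4}
'a' @ 1: {1,3,5,6}  [accepting]
'a' @ 2: {}  — state set empty
rest 'ddb' ignored (set empty)
final: {}; accept 1 not in set

Answer: REJECT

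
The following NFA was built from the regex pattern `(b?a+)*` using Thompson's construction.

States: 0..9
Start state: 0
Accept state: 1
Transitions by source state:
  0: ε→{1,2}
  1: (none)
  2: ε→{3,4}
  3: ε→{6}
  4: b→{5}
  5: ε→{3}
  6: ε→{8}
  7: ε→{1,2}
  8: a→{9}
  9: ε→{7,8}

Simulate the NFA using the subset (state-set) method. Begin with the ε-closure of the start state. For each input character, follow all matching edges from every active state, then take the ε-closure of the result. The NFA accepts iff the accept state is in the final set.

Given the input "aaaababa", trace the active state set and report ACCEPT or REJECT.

start: ε-closure({0}) = {0,1,2,3,4,6,8}
'a' @ 1: {1,2,3,4,6,7,8,9}  ✓accept
'a' @ 2: {1,2,3,4,6,7,8,9}  ✓accept
'a' @ 3: {1,2,3,4,6,7,8,9}  ✓accept
'a' @ 4: {1,2,3,4,6,7,8,9}  ✓accept
'b' @ 5: {3,5,6,8}
'a' @ 6: {1,2,3,4,6,7,8,9}  ✓accept
'b' @ 7: {3,5,6,8}
'a' @ 8: {1,2,3,4,6,7,8,9}  ✓accept
after full input: {1,2,3,4,6,7,8,9}  (accept=1 in)

Answer: ACCEPT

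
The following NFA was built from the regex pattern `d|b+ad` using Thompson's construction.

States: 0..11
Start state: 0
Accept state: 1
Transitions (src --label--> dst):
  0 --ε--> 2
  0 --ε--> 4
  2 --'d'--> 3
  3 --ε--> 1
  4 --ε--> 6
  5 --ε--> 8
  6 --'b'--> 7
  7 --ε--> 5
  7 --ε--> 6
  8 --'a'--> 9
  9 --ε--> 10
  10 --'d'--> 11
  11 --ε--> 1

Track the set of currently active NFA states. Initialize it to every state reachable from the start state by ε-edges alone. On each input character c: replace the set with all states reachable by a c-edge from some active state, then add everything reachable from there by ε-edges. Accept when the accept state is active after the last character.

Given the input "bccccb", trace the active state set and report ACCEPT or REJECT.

Answer: REJECT

Steps:
S₀ = ε-closure({0}) = {0,2,4,6}
'b' @ 1: {5,6,7,8}
'c' @ 2: {}  — no active states
rest 'cccb' ignored (set empty)
end set {} — state 1 not in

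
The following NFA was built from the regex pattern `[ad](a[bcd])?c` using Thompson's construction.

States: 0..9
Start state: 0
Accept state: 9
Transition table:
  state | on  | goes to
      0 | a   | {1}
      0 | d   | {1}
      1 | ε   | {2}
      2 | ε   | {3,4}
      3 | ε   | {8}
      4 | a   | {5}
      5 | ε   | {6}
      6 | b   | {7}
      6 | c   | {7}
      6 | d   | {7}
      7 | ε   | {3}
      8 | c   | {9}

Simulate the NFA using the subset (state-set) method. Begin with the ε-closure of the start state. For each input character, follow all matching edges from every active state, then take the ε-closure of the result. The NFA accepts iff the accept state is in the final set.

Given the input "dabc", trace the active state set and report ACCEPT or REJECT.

start: ε-closure({0}) = {0}
'd' @ 1: {1,2,3,4,8}
'a' @ 2: {5,6}
'b' @ 3: {3,7,8}
'c' @ 4: {9}  (accept∈set)
final: {9}; accept 9 in set

Answer: ACCEPT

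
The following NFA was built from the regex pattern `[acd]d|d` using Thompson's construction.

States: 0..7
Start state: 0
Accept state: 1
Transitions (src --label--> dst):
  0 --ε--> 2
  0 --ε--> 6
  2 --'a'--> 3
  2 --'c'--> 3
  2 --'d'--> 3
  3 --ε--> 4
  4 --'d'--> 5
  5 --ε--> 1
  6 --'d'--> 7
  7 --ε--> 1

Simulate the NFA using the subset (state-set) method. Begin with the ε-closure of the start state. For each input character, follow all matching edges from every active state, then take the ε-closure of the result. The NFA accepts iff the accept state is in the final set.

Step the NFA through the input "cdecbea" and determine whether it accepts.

Answer: REJECT

Derivation:
start: ε-closure({0}) = {0,2,6}
'c' @ 1: {3,4}
'd' @ 2: {1,5}  (accept∈set)
'e' @ 3: {}  — state set empty
rest 'cbea' ignored (set empty)
final: {}; accept 1 not in set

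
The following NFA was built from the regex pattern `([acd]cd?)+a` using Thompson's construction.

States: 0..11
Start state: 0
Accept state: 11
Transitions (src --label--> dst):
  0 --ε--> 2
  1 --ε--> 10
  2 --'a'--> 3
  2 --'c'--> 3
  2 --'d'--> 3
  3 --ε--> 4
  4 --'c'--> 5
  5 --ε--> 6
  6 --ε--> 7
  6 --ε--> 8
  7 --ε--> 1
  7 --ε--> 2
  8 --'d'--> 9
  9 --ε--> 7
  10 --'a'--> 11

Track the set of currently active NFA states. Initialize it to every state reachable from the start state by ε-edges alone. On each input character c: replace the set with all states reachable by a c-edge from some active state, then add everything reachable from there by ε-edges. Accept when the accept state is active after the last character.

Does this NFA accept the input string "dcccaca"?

Answer: ACCEPT

Derivation:
S₀ = ε-closure({0}) = {0,2}
'd' @ 1: {3,4}
'c' @ 2: {1,2,5,6,7,8,10}
'c' @ 3: {3,4}
'c' @ 4: {1,2,5,6,7,8,10}
'a' @ 5: {3,4,11}  [accepting]
'c' @ 6: {1,2,5,6,7,8,10}
'a' @ 7: {3,4,11}  [accepting]
end set {3,4,11} — state 11 in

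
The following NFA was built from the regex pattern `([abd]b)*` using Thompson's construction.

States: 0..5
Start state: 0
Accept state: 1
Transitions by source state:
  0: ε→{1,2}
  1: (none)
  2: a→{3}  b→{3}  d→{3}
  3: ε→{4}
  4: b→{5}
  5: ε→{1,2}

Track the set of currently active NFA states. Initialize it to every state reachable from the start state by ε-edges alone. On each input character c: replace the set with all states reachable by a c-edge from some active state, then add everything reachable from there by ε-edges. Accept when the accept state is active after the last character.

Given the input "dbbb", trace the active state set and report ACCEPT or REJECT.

initial (ε-close {0}): {0,1,2}
'd' @ 1: {3,4}
'b' @ 2: {1,2,5}  (accept∈set)
'b' @ 3: {3,4}
'b' @ 4: {1,2,5}  (accept∈set)
end set {1,2,5} — state 1 in

Answer: ACCEPT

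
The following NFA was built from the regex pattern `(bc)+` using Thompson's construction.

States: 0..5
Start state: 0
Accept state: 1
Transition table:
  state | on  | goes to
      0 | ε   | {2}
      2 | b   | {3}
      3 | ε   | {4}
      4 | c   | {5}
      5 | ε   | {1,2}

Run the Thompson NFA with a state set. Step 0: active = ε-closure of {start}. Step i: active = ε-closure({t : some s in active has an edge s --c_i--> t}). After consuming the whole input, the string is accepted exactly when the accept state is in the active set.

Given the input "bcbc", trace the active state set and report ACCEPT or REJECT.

S₀ = ε-closure({0}) = {0,2}
'b' @ 1: {3,4}
'c' @ 2: {1,2,5}  (accept∈set)
'b' @ 3: {3,4}
'c' @ 4: {1,2,5}  (accept∈set)
end set {1,2,5} — state 1 in

Answer: ACCEPT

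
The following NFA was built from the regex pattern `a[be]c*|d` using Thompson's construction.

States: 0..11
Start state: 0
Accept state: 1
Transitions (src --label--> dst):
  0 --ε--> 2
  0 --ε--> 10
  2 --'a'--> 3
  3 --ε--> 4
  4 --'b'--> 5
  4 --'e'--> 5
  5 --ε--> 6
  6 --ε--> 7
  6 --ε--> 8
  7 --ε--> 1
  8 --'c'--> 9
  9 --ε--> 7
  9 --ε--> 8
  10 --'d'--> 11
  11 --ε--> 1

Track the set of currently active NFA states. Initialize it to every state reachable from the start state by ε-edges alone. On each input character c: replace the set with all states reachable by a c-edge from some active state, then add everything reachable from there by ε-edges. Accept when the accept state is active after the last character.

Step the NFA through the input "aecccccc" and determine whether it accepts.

start: ε-closure({0}) = {0,2,10}
'a' @ 1: {3,4}
'e' @ 2: {1,5,6,7,8}  ✓accept
'c' @ 3: {1,7,8,9}  ✓accept
'c' @ 4: {1,7,8,9}  ✓accept
'c' @ 5: {1,7,8,9}  ✓accept
'c' @ 6: {1,7,8,9}  ✓accept
'c' @ 7: {1,7,8,9}  ✓accept
'c' @ 8: {1,7,8,9}  ✓accept
end set {1,7,8,9} — state 1 in

Answer: ACCEPT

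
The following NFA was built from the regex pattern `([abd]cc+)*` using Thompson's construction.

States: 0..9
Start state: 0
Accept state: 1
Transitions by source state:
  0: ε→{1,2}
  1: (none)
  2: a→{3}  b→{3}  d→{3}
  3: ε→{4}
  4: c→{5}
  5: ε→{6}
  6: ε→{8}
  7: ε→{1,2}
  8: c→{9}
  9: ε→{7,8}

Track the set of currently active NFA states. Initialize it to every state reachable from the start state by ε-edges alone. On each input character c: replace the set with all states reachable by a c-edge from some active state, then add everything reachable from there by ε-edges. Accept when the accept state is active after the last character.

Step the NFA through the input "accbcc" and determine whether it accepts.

Answer: ACCEPT

Steps:
initial (ε-close {0}): {0,1,2}
'a' @ 1: {3,4}
'c' @ 2: {5,6,8}
'c' @ 3: {1,2,7,8,9}  ✓accept
'b' @ 4: {3,4}
'c' @ 5: {5,6,8}
'c' @ 6: {1,2,7,8,9}  ✓accept
final: {1,2,7,8,9}; accept 1 in set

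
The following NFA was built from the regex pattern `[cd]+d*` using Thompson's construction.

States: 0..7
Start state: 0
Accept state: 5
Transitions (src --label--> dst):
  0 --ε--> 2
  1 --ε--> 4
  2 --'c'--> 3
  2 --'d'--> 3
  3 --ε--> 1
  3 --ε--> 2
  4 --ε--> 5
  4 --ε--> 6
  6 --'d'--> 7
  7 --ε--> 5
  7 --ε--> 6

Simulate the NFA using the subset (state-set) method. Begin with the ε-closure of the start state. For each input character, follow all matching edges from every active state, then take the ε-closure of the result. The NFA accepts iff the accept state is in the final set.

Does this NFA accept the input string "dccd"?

Answer: ACCEPT

Steps:
initial (ε-close {0}): {0,2}
'd' @ 1: {1,2,3,4,5,6}  (accept∈set)
'c' @ 2: {1,2,3,4,5,6}  (accept∈set)
'c' @ 3: {1,2,3,4,5,6}  (accept∈set)
'd' @ 4: {1,2,3,4,5,6,7}  (accept∈set)
end set {1,2,3,4,5,6,7} — state 5 in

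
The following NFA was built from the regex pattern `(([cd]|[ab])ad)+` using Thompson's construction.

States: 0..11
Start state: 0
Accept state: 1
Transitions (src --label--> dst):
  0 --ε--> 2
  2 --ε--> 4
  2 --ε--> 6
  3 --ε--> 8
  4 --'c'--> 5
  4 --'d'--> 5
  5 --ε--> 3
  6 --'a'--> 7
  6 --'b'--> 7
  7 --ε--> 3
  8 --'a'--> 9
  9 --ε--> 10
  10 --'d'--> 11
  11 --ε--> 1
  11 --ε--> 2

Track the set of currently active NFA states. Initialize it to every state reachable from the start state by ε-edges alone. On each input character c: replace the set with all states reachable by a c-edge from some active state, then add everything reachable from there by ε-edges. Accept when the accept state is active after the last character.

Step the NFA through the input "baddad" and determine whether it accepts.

initial (ε-close {0}): {0,2,4,6}
'b' @ 1: {3,7,8}
'a' @ 2: {9,10}
'd' @ 3: {1,2,4,6,11}  [accepting]
'd' @ 4: {3,5,8}
'a' @ 5: {9,10}
'd' @ 6: {1,2,4,6,11}  [accepting]
end set {1,2,4,6,11} — state 1 in

Answer: ACCEPT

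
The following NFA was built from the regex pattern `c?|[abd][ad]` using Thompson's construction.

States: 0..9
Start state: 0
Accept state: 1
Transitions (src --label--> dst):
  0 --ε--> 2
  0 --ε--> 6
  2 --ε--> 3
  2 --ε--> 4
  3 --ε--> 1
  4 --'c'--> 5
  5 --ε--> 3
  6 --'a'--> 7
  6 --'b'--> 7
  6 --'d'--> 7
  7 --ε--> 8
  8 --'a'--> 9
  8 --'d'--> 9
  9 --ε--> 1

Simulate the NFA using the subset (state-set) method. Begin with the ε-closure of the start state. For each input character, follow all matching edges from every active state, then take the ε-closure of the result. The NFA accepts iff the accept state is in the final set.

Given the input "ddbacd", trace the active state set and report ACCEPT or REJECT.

S₀ = ε-closure({0}) = {0,1,2,3,4,6}
'd' @ 1: {7,8}
'd' @ 2: {1,9}  (accept∈set)
'b' @ 3: {}  — dead — no transitions
rest 'acd' ignored (set empty)
end set {} — state 1 not in

Answer: REJECT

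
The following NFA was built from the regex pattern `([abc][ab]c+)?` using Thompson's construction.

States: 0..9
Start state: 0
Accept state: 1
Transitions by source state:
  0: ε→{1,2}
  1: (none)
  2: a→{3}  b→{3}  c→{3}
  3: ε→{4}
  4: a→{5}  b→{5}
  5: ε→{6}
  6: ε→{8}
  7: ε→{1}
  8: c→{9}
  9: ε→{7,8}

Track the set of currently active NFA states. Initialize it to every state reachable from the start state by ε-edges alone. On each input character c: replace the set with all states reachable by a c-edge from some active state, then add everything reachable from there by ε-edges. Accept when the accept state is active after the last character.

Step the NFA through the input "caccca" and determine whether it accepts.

Answer: REJECT

Derivation:
S₀ = ε-closure({0}) = {0,1,2}
'c' @ 1: {3,4}
'a' @ 2: {5,6,8}
'c' @ 3: {1,7,8,9}  ✓accept
'c' @ 4: {1,7,8,9}  ✓accept
'c' @ 5: {1,7,8,9}  ✓accept
'a' @ 6: {}  — dead — no transitions
after full input: {}  (accept=1 not in)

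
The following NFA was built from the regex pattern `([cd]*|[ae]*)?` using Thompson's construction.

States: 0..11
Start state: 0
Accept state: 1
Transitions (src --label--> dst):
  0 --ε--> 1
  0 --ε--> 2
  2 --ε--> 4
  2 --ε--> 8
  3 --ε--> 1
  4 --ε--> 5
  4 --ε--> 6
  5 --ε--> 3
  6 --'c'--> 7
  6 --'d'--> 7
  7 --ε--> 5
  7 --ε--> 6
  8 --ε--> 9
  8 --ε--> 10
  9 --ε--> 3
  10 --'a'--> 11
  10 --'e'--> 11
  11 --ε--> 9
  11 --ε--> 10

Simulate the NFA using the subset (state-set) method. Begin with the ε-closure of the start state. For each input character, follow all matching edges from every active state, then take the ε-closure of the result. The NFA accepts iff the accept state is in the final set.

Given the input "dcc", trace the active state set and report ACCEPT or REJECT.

initial (ε-close {0}): {0,1,2,3,4,5,6,8,9,10}
'd' @ 1: {1,3,5,6,7}  ✓accept
'c' @ 2: {1,3,5,6,7}  ✓accept
'c' @ 3: {1,3,5,6,7}  ✓accept
final: {1,3,5,6,7}; accept 1 in set

Answer: ACCEPT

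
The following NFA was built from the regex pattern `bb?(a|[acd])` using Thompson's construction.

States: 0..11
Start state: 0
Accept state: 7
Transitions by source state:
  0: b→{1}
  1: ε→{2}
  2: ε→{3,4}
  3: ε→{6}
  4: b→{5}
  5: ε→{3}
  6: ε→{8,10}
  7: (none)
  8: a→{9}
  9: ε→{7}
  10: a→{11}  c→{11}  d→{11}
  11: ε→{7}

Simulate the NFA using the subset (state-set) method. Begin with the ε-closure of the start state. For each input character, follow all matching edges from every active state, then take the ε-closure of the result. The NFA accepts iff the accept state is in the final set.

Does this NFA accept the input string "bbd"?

Answer: ACCEPT

Steps:
start: ε-closure({0}) = {0}
'b' @ 1: {1,2,3,4,6,8,10}
'b' @ 2: {3,5,6,8,10}
'd' @ 3: {7,11}  [accepting]
end set {7,11} — state 7 in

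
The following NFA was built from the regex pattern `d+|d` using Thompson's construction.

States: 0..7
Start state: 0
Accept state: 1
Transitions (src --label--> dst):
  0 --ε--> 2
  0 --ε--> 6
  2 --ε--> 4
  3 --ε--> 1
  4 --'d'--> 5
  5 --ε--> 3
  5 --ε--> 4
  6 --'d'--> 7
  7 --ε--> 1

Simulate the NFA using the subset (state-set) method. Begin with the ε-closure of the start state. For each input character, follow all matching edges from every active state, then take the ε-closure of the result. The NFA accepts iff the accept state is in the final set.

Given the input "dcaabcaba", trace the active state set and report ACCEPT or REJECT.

initial (ε-close {0}): {0,2,4,6}
'd' @ 1: {1,3,4,5,7}  ✓accept
'c' @ 2: {}  — no active states
rest 'aabcaba' ignored (set empty)
final: {}; accept 1 not in set

Answer: REJECT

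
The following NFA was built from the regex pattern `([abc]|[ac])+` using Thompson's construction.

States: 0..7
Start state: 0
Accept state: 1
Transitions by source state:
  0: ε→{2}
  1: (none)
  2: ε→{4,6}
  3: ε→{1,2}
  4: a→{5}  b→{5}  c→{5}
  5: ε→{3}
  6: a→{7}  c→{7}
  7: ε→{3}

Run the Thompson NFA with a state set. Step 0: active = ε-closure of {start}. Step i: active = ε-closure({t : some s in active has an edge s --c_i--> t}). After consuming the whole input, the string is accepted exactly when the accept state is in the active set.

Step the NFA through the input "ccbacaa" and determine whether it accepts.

Answer: ACCEPT

Trace:
initial (ε-close {0}): {0,2,4,6}
'c' @ 1: {1,2,3,4,5,6,7}  [accepting]
'c' @ 2: {1,2,3,4,5,6,7}  [accepting]
'b' @ 3: {1,2,3,4,5,6}  [accepting]
'a' @ 4: {1,2,3,4,5,6,7}  [accepting]
'c' @ 5: {1,2,3,4,5,6,7}  [accepting]
'a' @ 6: {1,2,3,4,5,6,7}  [accepting]
'a' @ 7: {1,2,3,4,5,6,7}  [accepting]
final: {1,2,3,4,5,6,7}; accept 1 in set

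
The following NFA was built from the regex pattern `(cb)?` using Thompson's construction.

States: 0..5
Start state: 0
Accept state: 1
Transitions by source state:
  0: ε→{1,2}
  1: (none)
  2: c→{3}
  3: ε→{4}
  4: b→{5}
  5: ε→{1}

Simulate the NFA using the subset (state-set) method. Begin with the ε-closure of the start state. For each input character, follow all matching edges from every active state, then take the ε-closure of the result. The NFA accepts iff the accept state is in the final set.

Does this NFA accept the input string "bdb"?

Answer: REJECT

Trace:
initial (ε-close {0}): {0,1,2}
'b' @ 1: {}  — dead — no transitions
rest 'db' ignored (set empty)
end set {} — state 1 not in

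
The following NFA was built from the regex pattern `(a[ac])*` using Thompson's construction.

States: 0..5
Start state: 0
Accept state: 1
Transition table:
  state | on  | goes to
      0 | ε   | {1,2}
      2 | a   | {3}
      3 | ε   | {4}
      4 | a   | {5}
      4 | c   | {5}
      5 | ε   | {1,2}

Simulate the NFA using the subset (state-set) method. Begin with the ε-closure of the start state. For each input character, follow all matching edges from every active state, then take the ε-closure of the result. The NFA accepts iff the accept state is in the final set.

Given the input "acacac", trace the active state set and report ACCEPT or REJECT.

Answer: ACCEPT

Derivation:
initial (ε-close {0}): {0,1,2}
'a' @ 1: {3,4}
'c' @ 2: {1,2,5}  (accept∈set)
'a' @ 3: {3,4}
'c' @ 4: {1,2,5}  (accept∈set)
'a' @ 5: {3,4}
'c' @ 6: {1,2,5}  (accept∈set)
end set {1,2,5} — state 1 in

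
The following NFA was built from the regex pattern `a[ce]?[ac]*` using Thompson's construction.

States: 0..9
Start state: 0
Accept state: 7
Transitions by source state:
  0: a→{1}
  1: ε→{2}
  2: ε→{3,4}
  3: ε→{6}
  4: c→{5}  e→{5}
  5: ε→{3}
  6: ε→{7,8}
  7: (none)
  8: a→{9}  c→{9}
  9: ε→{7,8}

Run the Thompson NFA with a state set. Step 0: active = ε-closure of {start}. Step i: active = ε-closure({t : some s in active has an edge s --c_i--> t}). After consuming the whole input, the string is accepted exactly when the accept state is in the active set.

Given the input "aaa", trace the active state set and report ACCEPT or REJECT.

Answer: ACCEPT

Derivation:
start: ε-closure({0}) = {0}
'a' @ 1: {1,2,3,4,6,7,8}  (accept∈set)
'a' @ 2: {7,8,9}  (accept∈set)
'a' @ 3: {7,8,9}  (accept∈set)
after full input: {7,8,9}  (accept=7 in)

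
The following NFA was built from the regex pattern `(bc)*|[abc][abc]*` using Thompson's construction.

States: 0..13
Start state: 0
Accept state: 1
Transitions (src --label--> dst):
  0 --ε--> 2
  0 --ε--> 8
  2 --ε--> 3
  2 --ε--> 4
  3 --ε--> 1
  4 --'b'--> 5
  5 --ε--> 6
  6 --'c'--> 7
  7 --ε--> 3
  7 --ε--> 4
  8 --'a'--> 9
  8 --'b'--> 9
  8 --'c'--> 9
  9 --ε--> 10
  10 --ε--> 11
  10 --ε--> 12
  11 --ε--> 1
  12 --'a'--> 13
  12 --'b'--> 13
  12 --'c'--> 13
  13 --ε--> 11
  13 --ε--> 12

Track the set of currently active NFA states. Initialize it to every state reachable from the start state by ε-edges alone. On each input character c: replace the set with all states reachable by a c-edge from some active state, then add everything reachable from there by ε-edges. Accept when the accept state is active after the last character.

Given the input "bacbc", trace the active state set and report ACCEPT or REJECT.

Answer: ACCEPT

Trace:
start: ε-closure({0}) = {0,1,2,3,4,8}
'b' @ 1: {1,5,6,9,10,11,12}  ✓accept
'a' @ 2: {1,11,12,13}  ✓accept
'c' @ 3: {1,11,12,13}  ✓accept
'b' @ 4: {1,11,12,13}  ✓accept
'c' @ 5: {1,11,12,13}  ✓accept
final: {1,11,12,13}; accept 1 in set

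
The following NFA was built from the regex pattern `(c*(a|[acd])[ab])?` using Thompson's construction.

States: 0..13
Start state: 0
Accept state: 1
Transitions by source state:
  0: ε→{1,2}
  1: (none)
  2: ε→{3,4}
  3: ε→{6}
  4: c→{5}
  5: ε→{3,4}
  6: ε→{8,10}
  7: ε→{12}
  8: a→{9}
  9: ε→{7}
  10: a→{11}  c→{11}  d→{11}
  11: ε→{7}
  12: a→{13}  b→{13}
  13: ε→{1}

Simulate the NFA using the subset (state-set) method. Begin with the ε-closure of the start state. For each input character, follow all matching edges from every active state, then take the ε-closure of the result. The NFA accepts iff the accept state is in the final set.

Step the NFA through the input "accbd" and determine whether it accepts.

initial (ε-close {0}): {0,1,2,3,4,6,8,10}
'a' @ 1: {7,9,11,12}
'c' @ 2: {}  — dead — no transitions
rest 'cbd' ignored (set empty)
end set {} — state 1 not in

Answer: REJECT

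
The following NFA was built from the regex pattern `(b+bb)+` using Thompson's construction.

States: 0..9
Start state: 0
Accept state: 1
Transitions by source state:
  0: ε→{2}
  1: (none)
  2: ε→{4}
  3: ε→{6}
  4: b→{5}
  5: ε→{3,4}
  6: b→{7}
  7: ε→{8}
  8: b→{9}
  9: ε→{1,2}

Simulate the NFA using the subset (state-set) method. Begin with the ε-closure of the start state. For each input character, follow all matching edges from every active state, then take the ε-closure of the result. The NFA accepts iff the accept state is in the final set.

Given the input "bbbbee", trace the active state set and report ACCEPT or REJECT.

S₀ = ε-closure({0}) = {0,2,4}
'b' @ 1: {3,4,5,6}
'b' @ 2: {3,4,5,6,7,8}
'b' @ 3: {1,2,3,4,5,6,7,8,9}  [accepting]
'b' @ 4: {1,2,3,4,5,6,7,8,9}  [accepting]
'e' @ 5: {}  — no active states
rest 'e' ignored (set empty)
end set {} — state 1 not in

Answer: REJECT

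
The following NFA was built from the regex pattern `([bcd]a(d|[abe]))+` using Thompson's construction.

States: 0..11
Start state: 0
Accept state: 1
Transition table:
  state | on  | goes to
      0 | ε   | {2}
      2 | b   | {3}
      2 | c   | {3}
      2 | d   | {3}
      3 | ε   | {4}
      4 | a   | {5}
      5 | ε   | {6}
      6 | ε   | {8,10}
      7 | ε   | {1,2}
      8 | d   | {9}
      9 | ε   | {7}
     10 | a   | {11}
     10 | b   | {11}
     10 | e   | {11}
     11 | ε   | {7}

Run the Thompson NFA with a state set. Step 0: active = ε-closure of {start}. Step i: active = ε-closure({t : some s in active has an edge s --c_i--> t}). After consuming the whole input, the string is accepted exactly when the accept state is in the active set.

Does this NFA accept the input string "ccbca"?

initial (ε-close {0}): {0,2}
'c' @ 1: {3,4}
'c' @ 2: {}  — no active states
rest 'bca' ignored (set empty)
after full input: {}  (accept=1 not in)

Answer: REJECT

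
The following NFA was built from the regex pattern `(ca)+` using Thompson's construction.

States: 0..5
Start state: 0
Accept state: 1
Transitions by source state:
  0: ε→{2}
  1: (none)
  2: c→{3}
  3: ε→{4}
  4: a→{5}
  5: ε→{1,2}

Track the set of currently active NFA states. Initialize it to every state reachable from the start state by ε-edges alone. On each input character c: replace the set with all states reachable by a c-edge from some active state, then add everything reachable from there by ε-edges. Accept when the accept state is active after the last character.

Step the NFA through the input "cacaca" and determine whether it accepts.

start: ε-closure({0}) = {0,2}
'c' @ 1: {3,4}
'a' @ 2: {1,2,5}  [accepting]
'c' @ 3: {3,4}
'a' @ 4: {1,2,5}  [accepting]
'c' @ 5: {3,4}
'a' @ 6: {1,2,5}  [accepting]
after full input: {1,2,5}  (accept=1 in)

Answer: ACCEPT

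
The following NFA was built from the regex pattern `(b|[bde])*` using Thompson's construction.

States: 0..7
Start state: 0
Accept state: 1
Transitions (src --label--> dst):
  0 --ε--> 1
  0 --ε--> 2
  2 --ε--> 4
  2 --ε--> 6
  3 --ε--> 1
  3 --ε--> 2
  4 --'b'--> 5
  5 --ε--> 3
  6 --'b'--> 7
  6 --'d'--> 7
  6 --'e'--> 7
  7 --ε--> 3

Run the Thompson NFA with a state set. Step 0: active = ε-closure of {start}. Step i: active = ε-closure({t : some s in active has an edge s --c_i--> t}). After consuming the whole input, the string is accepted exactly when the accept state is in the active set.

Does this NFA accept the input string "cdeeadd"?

S₀ = ε-closure({0}) = {0,1,2,4,6}
'c' @ 1: {}  — dead — no transitions
rest 'deeadd' ignored (set empty)
final: {}; accept 1 not in set

Answer: REJECT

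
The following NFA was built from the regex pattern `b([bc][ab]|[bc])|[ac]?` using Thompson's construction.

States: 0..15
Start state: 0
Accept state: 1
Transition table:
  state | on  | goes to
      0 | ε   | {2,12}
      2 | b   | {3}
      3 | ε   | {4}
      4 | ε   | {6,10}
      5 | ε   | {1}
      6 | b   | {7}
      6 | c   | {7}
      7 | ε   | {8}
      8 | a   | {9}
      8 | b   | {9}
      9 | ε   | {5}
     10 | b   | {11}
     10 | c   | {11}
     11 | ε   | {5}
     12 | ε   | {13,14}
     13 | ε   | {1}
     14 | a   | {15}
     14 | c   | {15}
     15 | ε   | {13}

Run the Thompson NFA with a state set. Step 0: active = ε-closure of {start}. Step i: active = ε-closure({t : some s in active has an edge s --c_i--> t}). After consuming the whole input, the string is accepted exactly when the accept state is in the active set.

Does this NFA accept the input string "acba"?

Answer: REJECT

Derivation:
S₀ = ε-closure({0}) = {0,1,2,12,13,14}
'a' @ 1: {1,13,15}  ✓accept
'c' @ 2: {}  — state set empty
rest 'ba' ignored (set empty)
end set {} — state 1 not in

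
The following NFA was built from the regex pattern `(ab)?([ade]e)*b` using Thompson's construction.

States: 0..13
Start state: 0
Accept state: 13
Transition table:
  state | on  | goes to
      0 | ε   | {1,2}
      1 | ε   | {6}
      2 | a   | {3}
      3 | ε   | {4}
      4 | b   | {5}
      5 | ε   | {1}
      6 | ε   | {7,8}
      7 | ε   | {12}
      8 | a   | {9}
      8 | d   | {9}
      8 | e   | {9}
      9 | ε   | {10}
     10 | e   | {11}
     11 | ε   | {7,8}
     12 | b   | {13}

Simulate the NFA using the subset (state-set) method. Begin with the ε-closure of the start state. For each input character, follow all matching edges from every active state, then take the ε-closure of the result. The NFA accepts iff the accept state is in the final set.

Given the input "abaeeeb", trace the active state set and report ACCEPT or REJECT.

start: ε-closure({0}) = {0,1,2,6,7,8,12}
'a' @ 1: {3,4,9,10}
'b' @ 2: {1,5,6,7,8,12}
'a' @ 3: {9,10}
'e' @ 4: {7,8,11,12}
'e' @ 5: {9,10}
'e' @ 6: {7,8,11,12}
'b' @ 7: {13}  (accept∈set)
final: {13}; accept 13 in set

Answer: ACCEPT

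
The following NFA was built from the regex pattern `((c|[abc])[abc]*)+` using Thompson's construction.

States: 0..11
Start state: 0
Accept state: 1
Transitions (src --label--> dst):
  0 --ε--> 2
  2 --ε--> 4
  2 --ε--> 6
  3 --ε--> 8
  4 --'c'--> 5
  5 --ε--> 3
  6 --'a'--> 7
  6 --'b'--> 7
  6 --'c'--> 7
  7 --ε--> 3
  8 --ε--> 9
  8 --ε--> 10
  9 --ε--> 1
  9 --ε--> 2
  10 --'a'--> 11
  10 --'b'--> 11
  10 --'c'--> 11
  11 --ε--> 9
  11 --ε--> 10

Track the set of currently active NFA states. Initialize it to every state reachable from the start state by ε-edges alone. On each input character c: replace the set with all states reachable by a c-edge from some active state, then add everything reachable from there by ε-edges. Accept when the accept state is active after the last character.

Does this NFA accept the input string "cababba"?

Answer: ACCEPT

Steps:
initial (ε-close {0}): {0,2,4,6}
'c' @ 1: {1,2,3,4,5,6,7,8,9,10}  ✓accept
'a' @ 2: {1,2,3,4,6,7,8,9,10,11}  ✓accept
'b' @ 3: {1,2,3,4,6,7,8,9,10,11}  ✓accept
'a' @ 4: {1,2,3,4,6,7,8,9,10,11}  ✓accept
'b' @ 5: {1,2,3,4,6,7,8,9,10,11}  ✓accept
'b' @ 6: {1,2,3,4,6,7,8,9,10,11}  ✓accept
'a' @ 7: {1,2,3,4,6,7,8,9,10,11}  ✓accept
after full input: {1,2,3,4,6,7,8,9,10,11}  (accept=1 in)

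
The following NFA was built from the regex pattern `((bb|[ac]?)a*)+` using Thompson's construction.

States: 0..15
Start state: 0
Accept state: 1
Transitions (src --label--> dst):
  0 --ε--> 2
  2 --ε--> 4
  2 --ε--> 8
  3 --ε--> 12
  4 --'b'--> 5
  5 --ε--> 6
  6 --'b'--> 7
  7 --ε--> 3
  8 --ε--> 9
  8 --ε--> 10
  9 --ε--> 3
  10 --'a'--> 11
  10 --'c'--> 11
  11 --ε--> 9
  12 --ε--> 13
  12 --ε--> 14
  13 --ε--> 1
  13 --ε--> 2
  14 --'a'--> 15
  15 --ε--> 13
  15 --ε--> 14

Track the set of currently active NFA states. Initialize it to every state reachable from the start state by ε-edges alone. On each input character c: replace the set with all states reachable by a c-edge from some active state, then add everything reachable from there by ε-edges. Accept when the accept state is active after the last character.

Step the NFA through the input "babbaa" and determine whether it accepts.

Answer: REJECT

Steps:
initial (ε-close {0}): {0,1,2,3,4,8,9,10,12,13,14}
'b' @ 1: {5,6}
'a' @ 2: {}  — dead — no transitions
rest 'bbaa' ignored (set empty)
after full input: {}  (accept=1 not in)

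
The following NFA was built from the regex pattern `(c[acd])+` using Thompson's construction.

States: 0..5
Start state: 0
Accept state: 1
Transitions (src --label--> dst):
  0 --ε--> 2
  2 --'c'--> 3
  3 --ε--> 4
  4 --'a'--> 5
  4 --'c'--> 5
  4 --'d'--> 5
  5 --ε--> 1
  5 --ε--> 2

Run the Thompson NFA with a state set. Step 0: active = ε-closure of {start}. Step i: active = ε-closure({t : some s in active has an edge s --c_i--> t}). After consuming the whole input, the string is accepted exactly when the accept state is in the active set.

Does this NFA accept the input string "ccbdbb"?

Answer: REJECT

Steps:
initial (ε-close {0}): {0,2}
'c' @ 1: {3,4}
'c' @ 2: {1,2,5}  [accepting]
'b' @ 3: {}  — state set empty
rest 'dbb' ignored (set empty)
end set {} — state 1 not in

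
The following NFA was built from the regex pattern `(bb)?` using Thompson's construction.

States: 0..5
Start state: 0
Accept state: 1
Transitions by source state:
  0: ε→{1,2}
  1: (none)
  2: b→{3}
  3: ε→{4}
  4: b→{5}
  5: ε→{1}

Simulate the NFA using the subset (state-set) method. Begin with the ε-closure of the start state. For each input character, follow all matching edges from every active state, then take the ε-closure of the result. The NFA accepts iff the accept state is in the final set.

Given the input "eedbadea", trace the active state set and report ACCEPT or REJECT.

start: ε-closure({0}) = {0,1,2}
'e' @ 1: {}  — state set empty
rest 'edbadea' ignored (set empty)
end set {} — state 1 not in

Answer: REJECT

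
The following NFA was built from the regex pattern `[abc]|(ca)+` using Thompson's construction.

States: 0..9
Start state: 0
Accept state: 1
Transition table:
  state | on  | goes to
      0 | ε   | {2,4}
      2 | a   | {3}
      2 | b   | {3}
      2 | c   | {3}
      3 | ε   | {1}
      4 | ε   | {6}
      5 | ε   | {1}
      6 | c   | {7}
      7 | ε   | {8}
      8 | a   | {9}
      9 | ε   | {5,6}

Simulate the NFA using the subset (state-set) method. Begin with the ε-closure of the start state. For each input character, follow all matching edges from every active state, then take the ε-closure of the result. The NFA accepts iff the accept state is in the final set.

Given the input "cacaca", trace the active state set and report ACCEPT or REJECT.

start: ε-closure({0}) = {0,2,4,6}
'c' @ 1: {1,3,7,8}  ✓accept
'a' @ 2: {1,5,6,9}  ✓accept
'c' @ 3: {7,8}
'a' @ 4: {1,5,6,9}  ✓accept
'c' @ 5: {7,8}
'a' @ 6: {1,5,6,9}  ✓accept
end set {1,5,6,9} — state 1 in

Answer: ACCEPT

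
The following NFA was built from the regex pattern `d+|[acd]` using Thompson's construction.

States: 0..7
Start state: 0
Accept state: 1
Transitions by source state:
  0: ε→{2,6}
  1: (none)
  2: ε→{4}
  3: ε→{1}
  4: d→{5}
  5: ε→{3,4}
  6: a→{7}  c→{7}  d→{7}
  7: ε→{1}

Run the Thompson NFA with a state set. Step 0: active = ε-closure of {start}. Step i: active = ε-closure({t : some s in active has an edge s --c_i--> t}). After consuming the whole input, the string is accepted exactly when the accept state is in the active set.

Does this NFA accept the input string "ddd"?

Answer: ACCEPT

Steps:
initial (ε-close {0}): {0,2,4,6}
'd' @ 1: {1,3,4,5,7}  ✓accept
'd' @ 2: {1,3,4,5}  ✓accept
'd' @ 3: {1,3,4,5}  ✓accept
final: {1,3,4,5}; accept 1 in set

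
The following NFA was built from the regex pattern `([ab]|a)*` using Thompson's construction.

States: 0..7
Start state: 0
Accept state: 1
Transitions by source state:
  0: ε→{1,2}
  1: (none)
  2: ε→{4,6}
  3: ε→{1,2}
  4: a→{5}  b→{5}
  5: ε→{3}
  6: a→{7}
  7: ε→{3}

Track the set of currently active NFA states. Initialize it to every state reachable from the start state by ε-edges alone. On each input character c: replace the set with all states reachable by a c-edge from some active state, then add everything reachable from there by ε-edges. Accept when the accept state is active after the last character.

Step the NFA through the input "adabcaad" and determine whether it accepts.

Answer: REJECT

Steps:
S₀ = ε-closure({0}) = {0,1,2,4,6}
'a' @ 1: {1,2,3,4,5,6,7}  ✓accept
'd' @ 2: {}  — state set empty
rest 'abcaad' ignored (set empty)
final: {}; accept 1 not in set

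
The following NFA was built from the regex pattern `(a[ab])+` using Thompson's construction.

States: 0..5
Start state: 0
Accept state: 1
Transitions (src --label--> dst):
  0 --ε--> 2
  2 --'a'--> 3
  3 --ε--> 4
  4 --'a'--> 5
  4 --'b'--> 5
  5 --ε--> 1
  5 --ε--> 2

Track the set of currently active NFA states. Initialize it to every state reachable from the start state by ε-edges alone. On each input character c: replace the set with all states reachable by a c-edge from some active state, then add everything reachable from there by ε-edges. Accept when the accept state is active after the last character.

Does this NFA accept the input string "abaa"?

Answer: ACCEPT

Derivation:
start: ε-closure({0}) = {0,2}
'a' @ 1: {3,4}
'b' @ 2: {1,2,5}  ✓accept
'a' @ 3: {3,4}
'a' @ 4: {1,2,5}  ✓accept
final: {1,2,5}; accept 1 in set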